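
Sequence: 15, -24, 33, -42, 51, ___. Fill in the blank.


Pattern: alternating sign, magnitude arithmetic (d=9)
Terms: 15, -24, 33, -42, 51
Next term = -60

Next term = -60


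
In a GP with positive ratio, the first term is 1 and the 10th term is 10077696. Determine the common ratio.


r^(n-1) = aₙ/a₁
r^9 = 10077696/1 = 10077696
r = 10077696^(1/9)
= 6

r = 6


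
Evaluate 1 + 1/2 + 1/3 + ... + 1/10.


H_10 = 1/1 + 1/2 + 1/3 + 1/4 + 1/5 + 1/6 + 1/7 + 1/8 + 1/9 + 1/10
= 7381/2520
≈ 2.929

H_10 = 7381/2520 ≈ 2.929


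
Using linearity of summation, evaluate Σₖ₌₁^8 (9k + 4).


Σ(9k+4) = 9·Σk + 4·n
= 9·36 + 4·8
= 324 + 32 = 356

Σ = 356


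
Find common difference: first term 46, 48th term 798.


d = (aₙ - a₁)/(n-1)
= (798 - 46)/(48-1)
= 752/47 = 16

d = 16


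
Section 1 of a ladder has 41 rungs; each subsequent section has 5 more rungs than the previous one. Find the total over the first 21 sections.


aₙ = 41 + (21-1)×5 = 141
Sₙ = n(a₁+aₙ)/2 = 21×(41+141)/2
= 21×182/2 = 1911

S_21 = 1911


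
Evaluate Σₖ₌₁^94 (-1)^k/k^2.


S = -1 + 1/4 - 1/9 + 1/16 - 1/25 + 1/36 - 1/49 + 1/64 ± ...
= -0.8224
(Full series converges to -π²/12 ≈ -0.8225)

S_94 = -0.8224


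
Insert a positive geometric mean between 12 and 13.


GM = √(12×13) = √156 = 12.49

GM = 12.49


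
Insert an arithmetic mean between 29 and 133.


AM = (29 + 133)/2 = 162/2 = 81

AM = 81


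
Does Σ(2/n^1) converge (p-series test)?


p-series test: Σ c/n^p converges if p > 1, diverges if p ≤ 1 (constant c > 0 doesn't affect convergence).
p = 1
1 ≤ 1 → DIVERGES

Diverges (p = 1 ≤ 1)


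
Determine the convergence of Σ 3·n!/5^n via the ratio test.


aₙ = 3·n!/5^n
a_{n+1}/aₙ = (n+1)!/5^(n+1) × 5^n/n!  (constant 3 cancels)
= (n+1)/5
L = lim(n→∞) (n+1)/5 = ∞
L > 1 → series DIVERGES

Diverges (ratio test: L = ∞ > 1)


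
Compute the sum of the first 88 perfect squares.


n = 88
n(n+1)(2n+1)/6 = 88×89×177/6
= 1386264/6 = 231044

Σk² = 231044


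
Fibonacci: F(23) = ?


Fibonacci sequence: 1, 1, 2, 3, 5, 8, 13, 21, 34, 55, 89, ...
F(23) = 28657

F(23) = 28657


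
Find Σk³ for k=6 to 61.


Σₖ₌6^61 k³ = [61·62/2]² − [5·6/2]²
= 3575881 − 225 = 3575656

Σk³ = 3575656


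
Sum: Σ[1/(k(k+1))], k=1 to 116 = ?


1/(k(k+1)) = 1/k - 1/(k+1) (partial fractions)
Telescoping: Σ = 1 - 1/117 = 116/117

Sum = 116/117


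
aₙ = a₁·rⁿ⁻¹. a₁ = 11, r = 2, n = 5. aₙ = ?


aₙ = a₁·r^(n-1)
= 11×2^4
= 11×16
= 176

a_5 = 176


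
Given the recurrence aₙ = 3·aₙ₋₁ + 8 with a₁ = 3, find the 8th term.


Computing step by step:
a_1 = 3
a_2 = 17
a_3 = 59
a_4 = 185
a_5 = 563
a_6 = 1697
a_7 = 5099
a_8 = 15305


a_8 = 15305


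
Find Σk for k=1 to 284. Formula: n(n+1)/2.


n(n+1)/2 = 284×285/2 = 80940/2 = 40470

Σk = 40470


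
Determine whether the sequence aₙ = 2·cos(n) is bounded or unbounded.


For all n, -1 ≤ cos(n) ≤ 1, so -2 ≤ 2·cos(n) ≤ 2
Lower bound: -2, Upper bound: 2
The sequence IS bounded

Bounded (-2 ≤ aₙ ≤ 2)


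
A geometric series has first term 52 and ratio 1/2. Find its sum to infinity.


S∞ = a₁/(1-r) = 52/(1 - 1/2)
= 52/(1/2)
= 104

S∞ = 104


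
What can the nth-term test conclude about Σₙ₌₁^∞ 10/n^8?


lim(n→∞) 10/n^8 = 0
lim aₙ = 0 → nth-term test is INCONCLUSIVE
(Need other tests; this is actually a convergent p-series with p=8 > 1)

Inconclusive (lim aₙ = 0; need another test)


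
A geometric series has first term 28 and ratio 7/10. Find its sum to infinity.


S∞ = a₁/(1-r) = 28/(1 - 7/10)
= 28/(3/10)
= 280/3

S∞ = 280/3


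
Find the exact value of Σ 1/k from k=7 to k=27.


Σₖ₌7^27 1/k = 1/7 + 1/8 + 1/9 + ... + 1/27
= 115768340663/80313433200
≈ 1.4415

Sum = 115768340663/80313433200 ≈ 1.4415


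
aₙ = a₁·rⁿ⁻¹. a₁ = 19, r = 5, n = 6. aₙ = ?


aₙ = a₁·r^(n-1)
= 19×5^5
= 19×3125
= 59375

a_6 = 59375


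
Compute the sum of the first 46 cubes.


n(n+1)/2 = 46×47/2 = 1081
Σk³ = 1081² = 1168561

Σk³ = 1168561


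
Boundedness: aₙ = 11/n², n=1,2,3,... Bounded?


a₁ = 11, a₂ = 11/4, a₃ = 11/9, ...
0 < aₙ ≤ 11 for all n ≥ 1
The sequence IS bounded

Bounded (0 < aₙ ≤ 11)


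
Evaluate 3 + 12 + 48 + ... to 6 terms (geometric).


Sₙ = 3×(4^6 - 1)/(4 - 1)
= 3×(4096 - 1)/3
= 3×4095/3
= 4095

S_6 = 4095


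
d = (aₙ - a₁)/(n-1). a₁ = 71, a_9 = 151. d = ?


d = (aₙ - a₁)/(n-1)
= (151 - 71)/(9-1)
= 80/8 = 10

d = 10


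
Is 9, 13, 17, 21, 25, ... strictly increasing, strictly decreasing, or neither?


Differences: 4, 4, 4, 4
All differences > 0 → strictly INCREASING

Monotonically increasing


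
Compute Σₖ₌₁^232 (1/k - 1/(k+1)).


Telescoping: adjacent terms cancel.
= 1/1 - 1/233
= 1 - 1/233 = 232/233

Sum = 232/233


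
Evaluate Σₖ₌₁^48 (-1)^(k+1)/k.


S = 1 - 1/2 + 1/3 - 1/4 + 1/5 - 1/6 + 1/7 - 1/8 ± ...
= 0.6828
(Full series converges to +ln(2) ≈ +0.6931)

S_48 = 0.6828


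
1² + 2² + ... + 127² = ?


n = 127
n(n+1)(2n+1)/6 = 127×128×255/6
= 4145280/6 = 690880

Σk² = 690880


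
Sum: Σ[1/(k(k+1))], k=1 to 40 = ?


1/(k(k+1)) = 1/k - 1/(k+1) (partial fractions)
Telescoping: Σ = 1 - 1/41 = 40/41

Sum = 40/41


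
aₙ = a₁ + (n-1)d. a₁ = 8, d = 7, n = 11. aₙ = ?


aₙ = a₁ + (n-1)d
= 8 + (11-1)×7
= 8 + 70
= 78

a_11 = 78


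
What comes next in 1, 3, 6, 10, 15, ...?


Pattern: triangular numbers: n(n+1)/2
Terms: 1, 3, 6, 10, 15
Next term = 21

Next term = 21


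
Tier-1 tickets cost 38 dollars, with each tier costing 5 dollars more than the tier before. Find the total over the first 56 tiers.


aₙ = 38 + (56-1)×5 = 313
Sₙ = n(a₁+aₙ)/2 = 56×(38+313)/2
= 56×351/2 = 9828

S_56 = 9828


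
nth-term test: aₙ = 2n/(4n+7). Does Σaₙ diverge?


lim(n→∞) 2n/(4n+7) = 2/4 = 1/2  (divide numerator and denominator by n)
lim aₙ = 1/2 ≠ 0 → series DIVERGES

Diverges (lim aₙ = 1/2 ≠ 0)


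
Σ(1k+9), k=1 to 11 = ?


Σ(1k+9) = 1·Σk + 9·n
= 1·66 + 9·11
= 66 + 99 = 165

Σ = 165


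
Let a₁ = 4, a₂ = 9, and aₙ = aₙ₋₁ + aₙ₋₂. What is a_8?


Computing iteratively: 4, 9, 13, 22, 35, 57, 92, 149
a_8 = 149

a_8 = 149


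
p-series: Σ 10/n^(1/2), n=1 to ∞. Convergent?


p-series test: Σ c/n^p converges if p > 1, diverges if p ≤ 1 (constant c > 0 doesn't affect convergence).
p = 1/2
1/2 ≤ 1 → DIVERGES

Diverges (p = 1/2 ≤ 1)


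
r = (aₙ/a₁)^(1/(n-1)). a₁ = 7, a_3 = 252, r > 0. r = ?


r^(n-1) = aₙ/a₁
r^2 = 252/7 = 36
r = 36^(1/2)
= ±6; taking r > 0 gives r = 6

r = 6


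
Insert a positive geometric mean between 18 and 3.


GM = √(18×3) = √54 = 7.3485

GM = 7.3485


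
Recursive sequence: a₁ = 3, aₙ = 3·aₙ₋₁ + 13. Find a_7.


Computing step by step:
a_1 = 3
a_2 = 22
a_3 = 79
a_4 = 250
a_5 = 763
a_6 = 2302
a_7 = 6919


a_7 = 6919


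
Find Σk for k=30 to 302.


Σₖ₌30^302 k = Σₖ₌₁^302 k − Σₖ₌₁^29 k
= 302·303/2 − 29·30/2
= 45753 − 435 = 45318

Σk = 45318


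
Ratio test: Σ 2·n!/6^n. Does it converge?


aₙ = 2·n!/6^n
a_{n+1}/aₙ = (n+1)!/6^(n+1) × 6^n/n!  (constant 2 cancels)
= (n+1)/6
L = lim(n→∞) (n+1)/6 = ∞
L > 1 → series DIVERGES

Diverges (ratio test: L = ∞ > 1)


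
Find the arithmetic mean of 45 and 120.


AM = (45 + 120)/2 = 165/2 = 82.5

AM = 82.5


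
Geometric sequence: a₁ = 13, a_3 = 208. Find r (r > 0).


r^(n-1) = aₙ/a₁
r^2 = 208/13 = 16
r = 16^(1/2)
= ±4; taking r > 0 gives r = 4

r = 4


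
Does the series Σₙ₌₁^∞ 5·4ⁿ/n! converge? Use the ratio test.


aₙ = 5·4^n/n!
a_{n+1}/aₙ = 4^(n+1)/(n+1)! × n!/4^n  (constant 5 cancels)
= 4/(n+1)
L = lim(n→∞) 4/(n+1) = 0
L < 1 → series CONVERGES

Converges (ratio test: L = 0 < 1)


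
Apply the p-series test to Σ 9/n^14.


p-series test: Σ c/n^p converges if p > 1, diverges if p ≤ 1 (constant c > 0 doesn't affect convergence).
p = 14
14 > 1 → CONVERGES

Converges (p = 14 > 1)


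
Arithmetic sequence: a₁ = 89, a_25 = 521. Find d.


d = (aₙ - a₁)/(n-1)
= (521 - 89)/(25-1)
= 432/24 = 18

d = 18


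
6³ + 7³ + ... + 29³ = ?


Σₖ₌6^29 k³ = [29·30/2]² − [5·6/2]²
= 189225 − 225 = 189000

Σk³ = 189000


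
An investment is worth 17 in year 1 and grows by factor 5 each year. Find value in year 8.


aₙ = a₁·r^(n-1)
= 17×5^7
= 17×78125
= 1328125

a_8 = 1328125


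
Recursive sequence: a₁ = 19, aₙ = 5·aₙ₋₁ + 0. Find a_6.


Computing step by step:
a_1 = 19
a_2 = 95
a_3 = 475
a_4 = 2375
a_5 = 11875
a_6 = 59375


a_6 = 59375


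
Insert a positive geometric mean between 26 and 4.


GM = √(26×4) = √104 = 10.198

GM = 10.198


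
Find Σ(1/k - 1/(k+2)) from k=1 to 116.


Telescoping with gap 2: two head and two tail terms survive.
= (1 + 1/2) - (1/117 + 1/118)
= 3/2 - 1/117 - 1/118 = 10237/6903

Sum = 10237/6903


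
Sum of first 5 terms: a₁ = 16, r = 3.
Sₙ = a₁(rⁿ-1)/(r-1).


Sₙ = 16×(3^5 - 1)/(3 - 1)
= 16×(243 - 1)/2
= 16×242/2
= 1936

S_5 = 1936


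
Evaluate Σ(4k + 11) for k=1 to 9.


Σ(4k+11) = 4·Σk + 11·n
= 4·45 + 11·9
= 180 + 99 = 279

Σ = 279


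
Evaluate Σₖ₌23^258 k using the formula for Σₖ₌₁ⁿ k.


Σₖ₌23^258 k = Σₖ₌₁^258 k − Σₖ₌₁^22 k
= 258·259/2 − 22·23/2
= 33411 − 253 = 33158

Σk = 33158


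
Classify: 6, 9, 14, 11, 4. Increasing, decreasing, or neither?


Differences: 3, 5, -3, -7
Difference at position 1 is +3 (> 0) but position 3 is -3 (< 0) — sequence both rises and falls
→ NOT monotonic

Not monotonic


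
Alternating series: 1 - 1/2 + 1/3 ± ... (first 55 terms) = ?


S = 1 - 1/2 + 1/3 - 1/4 + 1/5 - 1/6 + 1/7 - 1/8 ± ...
= 0.7022
(Full series converges to +ln(2) ≈ +0.6931)

S_55 = 0.7022


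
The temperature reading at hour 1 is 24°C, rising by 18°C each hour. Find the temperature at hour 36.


aₙ = a₁ + (n-1)d
= 24 + (36-1)×18
= 24 + 630
= 654

a_36 = 654


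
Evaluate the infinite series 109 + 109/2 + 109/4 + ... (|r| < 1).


S∞ = a₁/(1-r) = 109/(1 - 1/2)
= 109/(1/2)
= 218

S∞ = 218


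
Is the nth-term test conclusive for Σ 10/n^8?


lim(n→∞) 10/n^8 = 0
lim aₙ = 0 → nth-term test is INCONCLUSIVE
(Need other tests; this is actually a convergent p-series with p=8 > 1)

Inconclusive (lim aₙ = 0; need another test)


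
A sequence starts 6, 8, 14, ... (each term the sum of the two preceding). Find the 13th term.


Computing iteratively: 6, 8, 14, 22, 36, 58, 94, 152, 246, 398, 644, 1042, ...
a_13 = 1686

a_13 = 1686


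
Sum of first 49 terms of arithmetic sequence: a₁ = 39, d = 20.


aₙ = 39 + (49-1)×20 = 999
Sₙ = n(a₁+aₙ)/2 = 49×(39+999)/2
= 49×1038/2 = 25431

S_49 = 25431


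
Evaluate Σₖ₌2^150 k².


Σₖ₌2^150 k² = Σₖ₌₁^150 k² − Σₖ₌₁^1 k²
= 150·151·301/6 − 1·2·3/6
= 1136275 − 1 = 1136274

Σk² = 1136274


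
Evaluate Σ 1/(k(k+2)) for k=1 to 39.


1/(k(k+2)) = (1/2)·(1/k - 1/(k+2)) (partial fractions)
Telescoping: Σ = (1/2)·(1 + 1/2 - 1/40 - 1/41) = 2379/3280

Sum = 2379/3280


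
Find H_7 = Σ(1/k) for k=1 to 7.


H_7 = 1/1 + 1/2 + 1/3 + 1/4 + 1/5 + 1/6 + 1/7
= 363/140
≈ 2.5929

H_7 = 363/140 ≈ 2.5929


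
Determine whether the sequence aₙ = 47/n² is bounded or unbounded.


a₁ = 47, a₂ = 47/4, a₃ = 47/9, ...
0 < aₙ ≤ 47 for all n ≥ 1
The sequence IS bounded

Bounded (0 < aₙ ≤ 47)


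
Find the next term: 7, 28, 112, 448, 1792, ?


Pattern: geometric (r=4)
Terms: 7, 28, 112, 448, 1792
Next term = 7168

Next term = 7168


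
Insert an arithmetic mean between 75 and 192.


AM = (75 + 192)/2 = 267/2 = 133.5

AM = 133.5


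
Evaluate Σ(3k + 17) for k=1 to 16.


Σ(3k+17) = 3·Σk + 17·n
= 3·136 + 17·16
= 408 + 272 = 680

Σ = 680


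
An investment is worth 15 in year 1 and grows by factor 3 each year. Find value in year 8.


aₙ = a₁·r^(n-1)
= 15×3^7
= 15×2187
= 32805

a_8 = 32805


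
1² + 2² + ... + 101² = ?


n = 101
n(n+1)(2n+1)/6 = 101×102×203/6
= 2091306/6 = 348551

Σk² = 348551


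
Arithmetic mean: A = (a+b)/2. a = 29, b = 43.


AM = (29 + 43)/2 = 72/2 = 36

AM = 36


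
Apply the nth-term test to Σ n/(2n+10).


lim(n→∞) n/(2n+10) = 1/2 = 1/2  (divide numerator and denominator by n)
lim aₙ = 1/2 ≠ 0 → series DIVERGES

Diverges (lim aₙ = 1/2 ≠ 0)


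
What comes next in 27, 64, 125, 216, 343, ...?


Pattern: perfect cubes: n³
Terms: 27, 64, 125, 216, 343
Next term = 512

Next term = 512


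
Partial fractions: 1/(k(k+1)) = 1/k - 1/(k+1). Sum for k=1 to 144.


1/(k(k+1)) = 1/k - 1/(k+1) (partial fractions)
Telescoping: Σ = 1 - 1/145 = 144/145

Sum = 144/145


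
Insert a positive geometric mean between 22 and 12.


GM = √(22×12) = √264 = 16.2481

GM = 16.2481


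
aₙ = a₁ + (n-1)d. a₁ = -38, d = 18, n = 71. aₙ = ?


aₙ = a₁ + (n-1)d
= -38 + (71-1)×18
= -38 + 1260
= 1222

a_71 = 1222


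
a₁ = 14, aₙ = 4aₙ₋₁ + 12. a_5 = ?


Computing step by step:
a_1 = 14
a_2 = 68
a_3 = 284
a_4 = 1148
a_5 = 4604


a_5 = 4604


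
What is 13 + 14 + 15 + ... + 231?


Σₖ₌13^231 k = Σₖ₌₁^231 k − Σₖ₌₁^12 k
= 231·232/2 − 12·13/2
= 26796 − 78 = 26718

Σk = 26718


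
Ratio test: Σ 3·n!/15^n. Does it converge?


aₙ = 3·n!/15^n
a_{n+1}/aₙ = (n+1)!/15^(n+1) × 15^n/n!  (constant 3 cancels)
= (n+1)/15
L = lim(n→∞) (n+1)/15 = ∞
L > 1 → series DIVERGES

Diverges (ratio test: L = ∞ > 1)


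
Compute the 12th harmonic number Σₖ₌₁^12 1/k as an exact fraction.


H_12 = 1/1 + 1/2 + 1/3 + ... + 1/12
= 86021/27720
≈ 3.1032

H_12 = 86021/27720 ≈ 3.1032


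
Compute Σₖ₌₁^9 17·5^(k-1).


Sₙ = 17×(5^9 - 1)/(5 - 1)
= 17×(1953125 - 1)/4
= 17×1953124/4
= 8300777

S_9 = 8300777


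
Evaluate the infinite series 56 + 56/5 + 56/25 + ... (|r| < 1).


S∞ = a₁/(1-r) = 56/(1 - 1/5)
= 56/(4/5)
= 70

S∞ = 70


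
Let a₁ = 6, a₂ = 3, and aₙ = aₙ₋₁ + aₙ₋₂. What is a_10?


Computing iteratively: 6, 3, 9, 12, 21, 33, 54, 87, 141, 228
a_10 = 228

a_10 = 228


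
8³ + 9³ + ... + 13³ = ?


Σₖ₌8^13 k³ = [13·14/2]² − [7·8/2]²
= 8281 − 784 = 7497

Σk³ = 7497


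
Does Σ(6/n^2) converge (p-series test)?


p-series test: Σ c/n^p converges if p > 1, diverges if p ≤ 1 (constant c > 0 doesn't affect convergence).
p = 2
2 > 1 → CONVERGES

Converges (p = 2 > 1)


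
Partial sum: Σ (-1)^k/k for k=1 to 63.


S = -1 + 1/2 - 1/3 + 1/4 - 1/5 + 1/6 - 1/7 + 1/8 ± ...
= -0.701
(Full series converges to -ln(2) ≈ -0.6931)

S_63 = -0.701


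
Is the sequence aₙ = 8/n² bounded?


a₁ = 8, a₂ = 8/4, a₃ = 8/9, ...
0 < aₙ ≤ 8 for all n ≥ 1
The sequence IS bounded

Bounded (0 < aₙ ≤ 8)


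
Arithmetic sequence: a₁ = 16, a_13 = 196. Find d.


d = (aₙ - a₁)/(n-1)
= (196 - 16)/(13-1)
= 180/12 = 15

d = 15


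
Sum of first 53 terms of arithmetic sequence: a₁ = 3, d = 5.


aₙ = 3 + (53-1)×5 = 263
Sₙ = n(a₁+aₙ)/2 = 53×(3+263)/2
= 53×266/2 = 7049

S_53 = 7049


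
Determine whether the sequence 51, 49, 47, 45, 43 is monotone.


Differences: -2, -2, -2, -2
All differences < 0 → strictly DECREASING

Monotonically decreasing


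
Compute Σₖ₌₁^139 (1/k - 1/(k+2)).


Telescoping with gap 2: two head and two tail terms survive.
= (1 + 1/2) - (1/140 + 1/141)
= 3/2 - 1/140 - 1/141 = 29329/19740

Sum = 29329/19740


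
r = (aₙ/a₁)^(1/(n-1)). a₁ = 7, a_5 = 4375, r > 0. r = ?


r^(n-1) = aₙ/a₁
r^4 = 4375/7 = 625
r = 625^(1/4)
= ±5; taking r > 0 gives r = 5

r = 5


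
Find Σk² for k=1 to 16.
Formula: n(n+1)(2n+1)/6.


n = 16
n(n+1)(2n+1)/6 = 16×17×33/6
= 8976/6 = 1496

Σk² = 1496


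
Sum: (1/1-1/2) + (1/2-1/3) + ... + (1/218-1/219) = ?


Telescoping: adjacent terms cancel.
= 1/1 - 1/219
= 1 - 1/219 = 218/219

Sum = 218/219


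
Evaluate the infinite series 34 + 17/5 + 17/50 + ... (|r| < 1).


S∞ = a₁/(1-r) = 34/(1 - 1/10)
= 34/(9/10)
= 340/9

S∞ = 340/9


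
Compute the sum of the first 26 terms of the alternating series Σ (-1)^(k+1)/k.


S = 1 - 1/2 + 1/3 - 1/4 + 1/5 - 1/6 + 1/7 - 1/8 ± ...
= 0.6743
(Full series converges to +ln(2) ≈ +0.6931)

S_26 = 0.6743


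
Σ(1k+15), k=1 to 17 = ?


Σ(1k+15) = 1·Σk + 15·n
= 1·153 + 15·17
= 153 + 255 = 408

Σ = 408


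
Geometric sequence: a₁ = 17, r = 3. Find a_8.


aₙ = a₁·r^(n-1)
= 17×3^7
= 17×2187
= 37179

a_8 = 37179


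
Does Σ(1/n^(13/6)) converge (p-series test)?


p-series test: Σ c/n^p converges if p > 1, diverges if p ≤ 1 (constant c > 0 doesn't affect convergence).
p = 13/6
13/6 > 1 → CONVERGES

Converges (p = 13/6 > 1)


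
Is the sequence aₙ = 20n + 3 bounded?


aₙ = 20n + 3 → as n→∞, aₙ→∞
No finite upper bound exists
The sequence is UNBOUNDED

Unbounded (aₙ → ∞ as n → ∞)


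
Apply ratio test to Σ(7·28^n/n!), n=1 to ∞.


aₙ = 7·28^n/n!
a_{n+1}/aₙ = 28^(n+1)/(n+1)! × n!/28^n  (constant 7 cancels)
= 28/(n+1)
L = lim(n→∞) 28/(n+1) = 0
L < 1 → series CONVERGES

Converges (ratio test: L = 0 < 1)


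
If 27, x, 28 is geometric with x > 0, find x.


GM = √(27×28) = √756 = 27.4955

GM = 27.4955


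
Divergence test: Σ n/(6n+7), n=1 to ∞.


lim(n→∞) n/(6n+7) = 1/6 = 1/6  (divide numerator and denominator by n)
lim aₙ = 1/6 ≠ 0 → series DIVERGES

Diverges (lim aₙ = 1/6 ≠ 0)


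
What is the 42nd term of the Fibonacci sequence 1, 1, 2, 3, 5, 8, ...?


Fibonacci sequence: 1, 1, 2, 3, 5, 8, 13, 21, 34, 55, 89, ...
F(42) = 267914296

F(42) = 267914296


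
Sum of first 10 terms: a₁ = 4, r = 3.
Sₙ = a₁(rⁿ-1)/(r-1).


Sₙ = 4×(3^10 - 1)/(3 - 1)
= 4×(59049 - 1)/2
= 4×59048/2
= 118096

S_10 = 118096


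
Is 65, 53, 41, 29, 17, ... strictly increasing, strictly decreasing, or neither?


Differences: -12, -12, -12, -12
All differences < 0 → strictly DECREASING

Monotonically decreasing


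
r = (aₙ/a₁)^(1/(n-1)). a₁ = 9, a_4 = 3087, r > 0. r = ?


r^(n-1) = aₙ/a₁
r^3 = 3087/9 = 343
r = 343^(1/3)
= 7

r = 7


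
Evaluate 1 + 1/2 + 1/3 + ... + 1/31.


H_31 = 1/1 + 1/2 + 1/3 + ... + 1/31
= 290774257297357/72201776446800
≈ 4.0272

H_31 = 290774257297357/72201776446800 ≈ 4.0272


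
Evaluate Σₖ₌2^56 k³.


Σₖ₌2^56 k³ = [56·57/2]² − [1·2/2]²
= 2547216 − 1 = 2547215

Σk³ = 2547215


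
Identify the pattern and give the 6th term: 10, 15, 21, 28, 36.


Pattern: triangular numbers: n(n+1)/2
Terms: 10, 15, 21, 28, 36
Next term = 45

Next term = 45


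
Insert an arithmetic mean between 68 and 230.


AM = (68 + 230)/2 = 298/2 = 149

AM = 149


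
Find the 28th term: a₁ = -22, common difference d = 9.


aₙ = a₁ + (n-1)d
= -22 + (28-1)×9
= -22 + 243
= 221

a_28 = 221


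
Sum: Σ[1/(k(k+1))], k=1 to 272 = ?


1/(k(k+1)) = 1/k - 1/(k+1) (partial fractions)
Telescoping: Σ = 1 - 1/273 = 272/273

Sum = 272/273


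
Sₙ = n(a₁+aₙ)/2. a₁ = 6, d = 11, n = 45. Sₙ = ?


aₙ = 6 + (45-1)×11 = 490
Sₙ = n(a₁+aₙ)/2 = 45×(6+490)/2
= 45×496/2 = 11160

S_45 = 11160


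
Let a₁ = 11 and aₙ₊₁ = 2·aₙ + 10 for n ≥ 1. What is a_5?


Computing step by step:
a_1 = 11
a_2 = 32
a_3 = 74
a_4 = 158
a_5 = 326


a_5 = 326


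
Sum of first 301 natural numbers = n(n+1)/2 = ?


n(n+1)/2 = 301×302/2 = 90902/2 = 45451

Σk = 45451


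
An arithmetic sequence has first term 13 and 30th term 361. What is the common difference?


d = (aₙ - a₁)/(n-1)
= (361 - 13)/(30-1)
= 348/29 = 12

d = 12


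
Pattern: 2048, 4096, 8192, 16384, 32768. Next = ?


Pattern: powers of 2: 2ⁿ
Terms: 2048, 4096, 8192, 16384, 32768
Next term = 65536

Next term = 65536


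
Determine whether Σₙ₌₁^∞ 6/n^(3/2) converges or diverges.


p-series test: Σ c/n^p converges if p > 1, diverges if p ≤ 1 (constant c > 0 doesn't affect convergence).
p = 3/2
3/2 > 1 → CONVERGES

Converges (p = 3/2 > 1)


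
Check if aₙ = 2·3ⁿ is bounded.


aₙ = 2·3ⁿ → as n→∞, aₙ→∞ (since base 3 > 1)
No finite upper bound exists
The sequence is UNBOUNDED

Unbounded (aₙ → ∞ as n → ∞)


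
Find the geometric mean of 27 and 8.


GM = √(27×8) = √216 = 14.6969

GM = 14.6969


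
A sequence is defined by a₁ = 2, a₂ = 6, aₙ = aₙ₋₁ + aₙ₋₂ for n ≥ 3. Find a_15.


Computing iteratively: 2, 6, 8, 14, 22, 36, 58, 94, 152, 246, 398, 644, ...
a_15 = 2728

a_15 = 2728


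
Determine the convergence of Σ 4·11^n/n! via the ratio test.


aₙ = 4·11^n/n!
a_{n+1}/aₙ = 11^(n+1)/(n+1)! × n!/11^n  (constant 4 cancels)
= 11/(n+1)
L = lim(n→∞) 11/(n+1) = 0
L < 1 → series CONVERGES

Converges (ratio test: L = 0 < 1)


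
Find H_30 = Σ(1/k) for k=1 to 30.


H_30 = 1/1 + 1/2 + 1/3 + ... + 1/30
= 9304682830147/2329089562800
≈ 3.995

H_30 = 9304682830147/2329089562800 ≈ 3.995


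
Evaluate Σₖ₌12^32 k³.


Σₖ₌12^32 k³ = [32·33/2]² − [11·12/2]²
= 278784 − 4356 = 274428

Σk³ = 274428


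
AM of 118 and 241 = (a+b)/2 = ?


AM = (118 + 241)/2 = 359/2 = 179.5

AM = 179.5


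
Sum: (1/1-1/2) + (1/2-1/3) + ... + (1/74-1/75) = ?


Telescoping: adjacent terms cancel.
= 1/1 - 1/75
= 1 - 1/75 = 74/75

Sum = 74/75


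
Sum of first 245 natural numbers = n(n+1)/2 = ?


n(n+1)/2 = 245×246/2 = 60270/2 = 30135

Σk = 30135


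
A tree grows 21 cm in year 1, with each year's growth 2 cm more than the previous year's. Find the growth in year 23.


aₙ = a₁ + (n-1)d
= 21 + (23-1)×2
= 21 + 44
= 65

a_23 = 65


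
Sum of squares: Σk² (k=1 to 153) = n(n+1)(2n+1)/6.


n = 153
n(n+1)(2n+1)/6 = 153×154×307/6
= 7233534/6 = 1205589

Σk² = 1205589


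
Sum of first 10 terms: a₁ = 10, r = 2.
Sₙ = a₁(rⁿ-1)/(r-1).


Sₙ = 10×(2^10 - 1)/(2 - 1)
= 10×(1024 - 1)/1
= 10×1023/1
= 10230

S_10 = 10230


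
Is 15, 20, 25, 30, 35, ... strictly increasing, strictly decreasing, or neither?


Differences: 5, 5, 5, 5
All differences > 0 → strictly INCREASING

Monotonically increasing


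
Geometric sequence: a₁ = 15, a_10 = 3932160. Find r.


r^(n-1) = aₙ/a₁
r^9 = 3932160/15 = 262144
r = 262144^(1/9)
= 4

r = 4


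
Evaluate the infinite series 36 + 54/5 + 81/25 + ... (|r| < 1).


S∞ = a₁/(1-r) = 36/(1 - 3/10)
= 36/(7/10)
= 360/7

S∞ = 360/7


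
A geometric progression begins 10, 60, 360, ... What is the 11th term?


aₙ = a₁·r^(n-1)
= 10×6^10
= 10×60466176
= 604661760

a_11 = 604661760


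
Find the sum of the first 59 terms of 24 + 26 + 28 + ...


aₙ = 24 + (59-1)×2 = 140
Sₙ = n(a₁+aₙ)/2 = 59×(24+140)/2
= 59×164/2 = 4838

S_59 = 4838


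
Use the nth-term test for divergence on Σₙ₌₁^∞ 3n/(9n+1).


lim(n→∞) 3n/(9n+1) = 3/9 = 1/3  (divide numerator and denominator by n)
lim aₙ = 1/3 ≠ 0 → series DIVERGES

Diverges (lim aₙ = 1/3 ≠ 0)


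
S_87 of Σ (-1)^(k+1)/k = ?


S = 1 - 1/2 + 1/3 - 1/4 + 1/5 - 1/6 + 1/7 - 1/8 ± ...
= 0.6989
(Full series converges to +ln(2) ≈ +0.6931)

S_87 = 0.6989


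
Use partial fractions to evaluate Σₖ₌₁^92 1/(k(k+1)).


1/(k(k+1)) = 1/k - 1/(k+1) (partial fractions)
Telescoping: Σ = 1 - 1/93 = 92/93

Sum = 92/93


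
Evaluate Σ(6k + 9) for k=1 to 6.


Σ(6k+9) = 6·Σk + 9·n
= 6·21 + 9·6
= 126 + 54 = 180

Σ = 180


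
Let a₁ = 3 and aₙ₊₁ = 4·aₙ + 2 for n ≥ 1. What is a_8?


Computing step by step:
a_1 = 3
a_2 = 14
a_3 = 58
a_4 = 234
a_5 = 938
a_6 = 3754
a_7 = 15018
a_8 = 60074


a_8 = 60074


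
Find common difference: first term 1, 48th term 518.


d = (aₙ - a₁)/(n-1)
= (518 - 1)/(48-1)
= 517/47 = 11

d = 11


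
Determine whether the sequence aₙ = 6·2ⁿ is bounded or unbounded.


aₙ = 6·2ⁿ → as n→∞, aₙ→∞ (since base 2 > 1)
No finite upper bound exists
The sequence is UNBOUNDED

Unbounded (aₙ → ∞ as n → ∞)


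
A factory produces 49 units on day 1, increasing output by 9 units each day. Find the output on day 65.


aₙ = a₁ + (n-1)d
= 49 + (65-1)×9
= 49 + 576
= 625

a_65 = 625


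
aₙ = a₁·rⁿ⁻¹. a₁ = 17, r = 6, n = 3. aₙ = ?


aₙ = a₁·r^(n-1)
= 17×6^2
= 17×36
= 612

a_3 = 612


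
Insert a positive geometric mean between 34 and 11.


GM = √(34×11) = √374 = 19.3391

GM = 19.3391


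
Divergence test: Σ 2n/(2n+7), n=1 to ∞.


lim(n→∞) 2n/(2n+7) = 2/2 = 1  (divide numerator and denominator by n)
lim aₙ = 1 ≠ 0 → series DIVERGES

Diverges (lim aₙ = 1 ≠ 0)


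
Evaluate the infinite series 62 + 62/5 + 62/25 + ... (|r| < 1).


S∞ = a₁/(1-r) = 62/(1 - 1/5)
= 62/(4/5)
= 155/2

S∞ = 155/2


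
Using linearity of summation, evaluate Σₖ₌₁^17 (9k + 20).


Σ(9k+20) = 9·Σk + 20·n
= 9·153 + 20·17
= 1377 + 340 = 1717

Σ = 1717


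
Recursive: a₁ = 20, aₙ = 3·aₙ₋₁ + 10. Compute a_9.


Computing step by step:
a_1 = 20
a_2 = 70
a_3 = 220
a_4 = 670
a_5 = 2020
a_6 = 6070
a_7 = 18220
a_8 = 54670
a_9 = 164020


a_9 = 164020


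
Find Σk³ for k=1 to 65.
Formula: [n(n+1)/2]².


n(n+1)/2 = 65×66/2 = 2145
Σk³ = 2145² = 4601025

Σk³ = 4601025


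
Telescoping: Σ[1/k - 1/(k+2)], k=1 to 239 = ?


Telescoping with gap 2: two head and two tail terms survive.
= (1 + 1/2) - (1/240 + 1/241)
= 3/2 - 1/240 - 1/241 = 86279/57840

Sum = 86279/57840


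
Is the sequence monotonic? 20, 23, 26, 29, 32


Differences: 3, 3, 3, 3
All differences > 0 → strictly INCREASING

Monotonically increasing


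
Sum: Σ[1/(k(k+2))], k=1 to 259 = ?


1/(k(k+2)) = (1/2)·(1/k - 1/(k+2)) (partial fractions)
Telescoping: Σ = (1/2)·(1 + 1/2 - 1/260 - 1/261) = 101269/135720

Sum = 101269/135720


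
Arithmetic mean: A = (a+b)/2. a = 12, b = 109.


AM = (12 + 109)/2 = 121/2 = 60.5

AM = 60.5


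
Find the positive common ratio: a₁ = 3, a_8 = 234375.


r^(n-1) = aₙ/a₁
r^7 = 234375/3 = 78125
r = 78125^(1/7)
= 5

r = 5


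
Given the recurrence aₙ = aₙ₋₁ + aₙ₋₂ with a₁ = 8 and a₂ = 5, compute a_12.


Computing iteratively: 8, 5, 13, 18, 31, 49, 80, 129, 209, 338, 547, 885
a_12 = 885

a_12 = 885


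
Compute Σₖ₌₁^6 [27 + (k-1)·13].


aₙ = 27 + (6-1)×13 = 92
Sₙ = n(a₁+aₙ)/2 = 6×(27+92)/2
= 6×119/2 = 357

S_6 = 357


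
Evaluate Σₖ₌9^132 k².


Σₖ₌9^132 k² = Σₖ₌₁^132 k² − Σₖ₌₁^8 k²
= 132·133·265/6 − 8·9·17/6
= 775390 − 204 = 775186

Σk² = 775186


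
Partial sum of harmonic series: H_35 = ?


H_35 = 1/1 + 1/2 + 1/3 + ... + 1/35
= 54437269998109/13127595717600
≈ 4.1468

H_35 = 54437269998109/13127595717600 ≈ 4.1468


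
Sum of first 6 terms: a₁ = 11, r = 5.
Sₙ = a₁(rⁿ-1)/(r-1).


Sₙ = 11×(5^6 - 1)/(5 - 1)
= 11×(15625 - 1)/4
= 11×15624/4
= 42966

S_6 = 42966


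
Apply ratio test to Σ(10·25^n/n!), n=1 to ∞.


aₙ = 10·25^n/n!
a_{n+1}/aₙ = 25^(n+1)/(n+1)! × n!/25^n  (constant 10 cancels)
= 25/(n+1)
L = lim(n→∞) 25/(n+1) = 0
L < 1 → series CONVERGES

Converges (ratio test: L = 0 < 1)


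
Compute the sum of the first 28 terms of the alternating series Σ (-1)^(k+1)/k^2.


S = 1 - 1/4 + 1/9 - 1/16 + 1/25 - 1/36 + 1/49 - 1/64 ± ...
= 0.8219
(Full series converges to +π²/12 ≈ +0.8225)

S_28 = 0.8219


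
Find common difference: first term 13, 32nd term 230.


d = (aₙ - a₁)/(n-1)
= (230 - 13)/(32-1)
= 217/31 = 7

d = 7


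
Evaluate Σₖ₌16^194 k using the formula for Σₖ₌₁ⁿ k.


Σₖ₌16^194 k = Σₖ₌₁^194 k − Σₖ₌₁^15 k
= 194·195/2 − 15·16/2
= 18915 − 120 = 18795

Σk = 18795


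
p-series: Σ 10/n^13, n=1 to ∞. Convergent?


p-series test: Σ c/n^p converges if p > 1, diverges if p ≤ 1 (constant c > 0 doesn't affect convergence).
p = 13
13 > 1 → CONVERGES

Converges (p = 13 > 1)


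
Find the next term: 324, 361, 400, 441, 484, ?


Pattern: perfect squares: n²
Terms: 324, 361, 400, 441, 484
Next term = 529

Next term = 529


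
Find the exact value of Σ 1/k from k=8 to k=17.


Σₖ₌8^17 1/k = 1/8 + 1/9 + 1/10 + 1/11 + 1/12 + 1/13 + 1/14 + 1/15 + 1/16 + 1/17
= 2074783/2450448
≈ 0.8467

Sum = 2074783/2450448 ≈ 0.8467


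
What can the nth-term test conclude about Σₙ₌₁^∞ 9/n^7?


lim(n→∞) 9/n^7 = 0
lim aₙ = 0 → nth-term test is INCONCLUSIVE
(Need other tests; this is actually a convergent p-series with p=7 > 1)

Inconclusive (lim aₙ = 0; need another test)


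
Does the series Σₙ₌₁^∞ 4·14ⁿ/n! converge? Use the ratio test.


aₙ = 4·14^n/n!
a_{n+1}/aₙ = 14^(n+1)/(n+1)! × n!/14^n  (constant 4 cancels)
= 14/(n+1)
L = lim(n→∞) 14/(n+1) = 0
L < 1 → series CONVERGES

Converges (ratio test: L = 0 < 1)


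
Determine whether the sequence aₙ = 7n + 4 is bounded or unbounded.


aₙ = 7n + 4 → as n→∞, aₙ→∞
No finite upper bound exists
The sequence is UNBOUNDED

Unbounded (aₙ → ∞ as n → ∞)


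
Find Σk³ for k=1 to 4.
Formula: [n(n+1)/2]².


n(n+1)/2 = 4×5/2 = 10
Σk³ = 10² = 100

Σk³ = 100


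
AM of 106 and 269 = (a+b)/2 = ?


AM = (106 + 269)/2 = 375/2 = 187.5

AM = 187.5


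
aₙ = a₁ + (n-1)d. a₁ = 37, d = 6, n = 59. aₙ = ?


aₙ = a₁ + (n-1)d
= 37 + (59-1)×6
= 37 + 348
= 385

a_59 = 385


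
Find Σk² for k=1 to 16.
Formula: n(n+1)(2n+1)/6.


n = 16
n(n+1)(2n+1)/6 = 16×17×33/6
= 8976/6 = 1496

Σk² = 1496


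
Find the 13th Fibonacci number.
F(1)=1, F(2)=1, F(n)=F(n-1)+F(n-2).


Fibonacci sequence: 1, 1, 2, 3, 5, 8, 13, 21, 34, 55, 89, ...
F(13) = 233

F(13) = 233


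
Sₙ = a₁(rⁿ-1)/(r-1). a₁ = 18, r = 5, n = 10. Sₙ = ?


Sₙ = 18×(5^10 - 1)/(5 - 1)
= 18×(9765625 - 1)/4
= 18×9765624/4
= 43945308

S_10 = 43945308


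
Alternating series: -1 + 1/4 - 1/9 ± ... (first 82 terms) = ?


S = -1 + 1/4 - 1/9 + 1/16 - 1/25 + 1/36 - 1/49 + 1/64 ± ...
= -0.8224
(Full series converges to -π²/12 ≈ -0.8225)

S_82 = -0.8224


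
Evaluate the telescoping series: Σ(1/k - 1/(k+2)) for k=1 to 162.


Telescoping with gap 2: two head and two tail terms survive.
= (1 + 1/2) - (1/163 + 1/164)
= 3/2 - 1/163 - 1/164 = 39771/26732

Sum = 39771/26732


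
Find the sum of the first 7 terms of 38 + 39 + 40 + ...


aₙ = 38 + (7-1)×1 = 44
Sₙ = n(a₁+aₙ)/2 = 7×(38+44)/2
= 7×82/2 = 287

S_7 = 287


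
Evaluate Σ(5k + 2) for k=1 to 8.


Σ(5k+2) = 5·Σk + 2·n
= 5·36 + 2·8
= 180 + 16 = 196

Σ = 196


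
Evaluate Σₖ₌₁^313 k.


n(n+1)/2 = 313×314/2 = 98282/2 = 49141

Σk = 49141


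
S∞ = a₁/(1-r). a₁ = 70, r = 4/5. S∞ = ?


S∞ = a₁/(1-r) = 70/(1 - 4/5)
= 70/(1/5)
= 350

S∞ = 350


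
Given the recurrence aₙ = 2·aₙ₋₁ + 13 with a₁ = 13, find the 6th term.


Computing step by step:
a_1 = 13
a_2 = 39
a_3 = 91
a_4 = 195
a_5 = 403
a_6 = 819


a_6 = 819


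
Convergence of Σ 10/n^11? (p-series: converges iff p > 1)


p-series test: Σ c/n^p converges if p > 1, diverges if p ≤ 1 (constant c > 0 doesn't affect convergence).
p = 11
11 > 1 → CONVERGES

Converges (p = 11 > 1)


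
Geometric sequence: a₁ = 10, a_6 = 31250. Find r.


r^(n-1) = aₙ/a₁
r^5 = 31250/10 = 3125
r = 3125^(1/5)
= 5

r = 5


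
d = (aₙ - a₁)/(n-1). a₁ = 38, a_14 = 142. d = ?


d = (aₙ - a₁)/(n-1)
= (142 - 38)/(14-1)
= 104/13 = 8

d = 8


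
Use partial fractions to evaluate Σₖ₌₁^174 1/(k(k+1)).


1/(k(k+1)) = 1/k - 1/(k+1) (partial fractions)
Telescoping: Σ = 1 - 1/175 = 174/175

Sum = 174/175


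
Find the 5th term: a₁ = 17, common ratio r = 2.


aₙ = a₁·r^(n-1)
= 17×2^4
= 17×16
= 272

a_5 = 272


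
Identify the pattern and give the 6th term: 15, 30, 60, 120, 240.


Pattern: geometric (r=2)
Terms: 15, 30, 60, 120, 240
Next term = 480

Next term = 480


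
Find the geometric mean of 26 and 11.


GM = √(26×11) = √286 = 16.9115

GM = 16.9115


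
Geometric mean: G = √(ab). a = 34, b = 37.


GM = √(34×37) = √1258 = 35.4683

GM = 35.4683


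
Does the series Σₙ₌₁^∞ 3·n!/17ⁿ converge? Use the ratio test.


aₙ = 3·n!/17^n
a_{n+1}/aₙ = (n+1)!/17^(n+1) × 17^n/n!  (constant 3 cancels)
= (n+1)/17
L = lim(n→∞) (n+1)/17 = ∞
L > 1 → series DIVERGES

Diverges (ratio test: L = ∞ > 1)


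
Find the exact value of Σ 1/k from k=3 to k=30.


Σₖ₌3^30 1/k = 1/3 + 1/4 + 1/5 + ... + 1/30
= 5811048485947/2329089562800
≈ 2.495

Sum = 5811048485947/2329089562800 ≈ 2.495


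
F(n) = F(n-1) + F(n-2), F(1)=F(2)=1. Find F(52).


Fibonacci sequence: 1, 1, 2, 3, 5, 8, 13, 21, 34, 55, 89, ...
F(52) = 32951280099

F(52) = 32951280099


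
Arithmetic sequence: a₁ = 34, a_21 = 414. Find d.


d = (aₙ - a₁)/(n-1)
= (414 - 34)/(21-1)
= 380/20 = 19

d = 19


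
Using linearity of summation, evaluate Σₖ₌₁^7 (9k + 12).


Σ(9k+12) = 9·Σk + 12·n
= 9·28 + 12·7
= 252 + 84 = 336

Σ = 336


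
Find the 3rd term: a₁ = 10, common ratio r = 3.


aₙ = a₁·r^(n-1)
= 10×3^2
= 10×9
= 90

a_3 = 90


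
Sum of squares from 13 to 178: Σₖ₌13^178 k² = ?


Σₖ₌13^178 k² = Σₖ₌₁^178 k² − Σₖ₌₁^12 k²
= 178·179·357/6 − 12·13·25/6
= 1895789 − 650 = 1895139

Σk² = 1895139


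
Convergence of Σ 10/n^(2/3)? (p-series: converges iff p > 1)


p-series test: Σ c/n^p converges if p > 1, diverges if p ≤ 1 (constant c > 0 doesn't affect convergence).
p = 2/3
2/3 ≤ 1 → DIVERGES

Diverges (p = 2/3 ≤ 1)


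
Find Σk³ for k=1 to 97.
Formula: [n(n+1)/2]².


n(n+1)/2 = 97×98/2 = 4753
Σk³ = 4753² = 22591009

Σk³ = 22591009


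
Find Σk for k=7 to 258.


Σₖ₌7^258 k = Σₖ₌₁^258 k − Σₖ₌₁^6 k
= 258·259/2 − 6·7/2
= 33411 − 21 = 33390

Σk = 33390


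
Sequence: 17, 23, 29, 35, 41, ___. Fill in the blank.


Pattern: arithmetic (d=6)
Terms: 17, 23, 29, 35, 41
Next term = 47

Next term = 47


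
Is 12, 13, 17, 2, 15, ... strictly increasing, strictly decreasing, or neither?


Differences: 1, 4, -15, 13
Difference at position 1 is +1 (> 0) but position 3 is -15 (< 0) — sequence both rises and falls
→ NOT monotonic

Not monotonic


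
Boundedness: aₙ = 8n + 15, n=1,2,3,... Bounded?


aₙ = 8n + 15 → as n→∞, aₙ→∞
No finite upper bound exists
The sequence is UNBOUNDED

Unbounded (aₙ → ∞ as n → ∞)


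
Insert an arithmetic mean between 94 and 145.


AM = (94 + 145)/2 = 239/2 = 119.5

AM = 119.5


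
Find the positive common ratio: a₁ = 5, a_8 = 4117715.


r^(n-1) = aₙ/a₁
r^7 = 4117715/5 = 823543
r = 823543^(1/7)
= 7

r = 7


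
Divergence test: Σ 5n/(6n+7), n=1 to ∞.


lim(n→∞) 5n/(6n+7) = 5/6 = 5/6  (divide numerator and denominator by n)
lim aₙ = 5/6 ≠ 0 → series DIVERGES

Diverges (lim aₙ = 5/6 ≠ 0)


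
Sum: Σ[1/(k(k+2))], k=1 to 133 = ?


1/(k(k+2)) = (1/2)·(1/k - 1/(k+2)) (partial fractions)
Telescoping: Σ = (1/2)·(1 + 1/2 - 1/134 - 1/135) = 13433/18090

Sum = 13433/18090


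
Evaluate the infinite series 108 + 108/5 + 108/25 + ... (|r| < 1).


S∞ = a₁/(1-r) = 108/(1 - 1/5)
= 108/(4/5)
= 135

S∞ = 135


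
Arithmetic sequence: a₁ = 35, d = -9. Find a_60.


aₙ = a₁ + (n-1)d
= 35 + (60-1)×-9
= 35 - 531
= -496

a_60 = -496


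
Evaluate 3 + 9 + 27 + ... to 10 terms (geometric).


Sₙ = 3×(3^10 - 1)/(3 - 1)
= 3×(59049 - 1)/2
= 3×59048/2
= 88572

S_10 = 88572


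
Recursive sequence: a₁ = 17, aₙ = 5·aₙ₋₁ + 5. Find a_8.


Computing step by step:
a_1 = 17
a_2 = 90
a_3 = 455
a_4 = 2280
a_5 = 11405
a_6 = 57030
a_7 = 285155
a_8 = 1425780


a_8 = 1425780


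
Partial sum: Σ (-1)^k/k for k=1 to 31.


S = -1 + 1/2 - 1/3 + 1/4 - 1/5 + 1/6 - 1/7 + 1/8 ± ...
= -0.709
(Full series converges to -ln(2) ≈ -0.6931)

S_31 = -0.709


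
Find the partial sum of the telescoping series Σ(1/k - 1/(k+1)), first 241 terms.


Telescoping: adjacent terms cancel.
= 1/1 - 1/242
= 1 - 1/242 = 241/242

Sum = 241/242


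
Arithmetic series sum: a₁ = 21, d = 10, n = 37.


aₙ = 21 + (37-1)×10 = 381
Sₙ = n(a₁+aₙ)/2 = 37×(21+381)/2
= 37×402/2 = 7437

S_37 = 7437


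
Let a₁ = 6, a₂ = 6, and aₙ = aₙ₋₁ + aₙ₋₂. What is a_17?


Computing iteratively: 6, 6, 12, 18, 30, 48, 78, 126, 204, 330, 534, 864, ...
a_17 = 9582

a_17 = 9582


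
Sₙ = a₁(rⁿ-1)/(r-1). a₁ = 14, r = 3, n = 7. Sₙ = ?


Sₙ = 14×(3^7 - 1)/(3 - 1)
= 14×(2187 - 1)/2
= 14×2186/2
= 15302

S_7 = 15302


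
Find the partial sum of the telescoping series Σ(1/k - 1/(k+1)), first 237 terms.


Telescoping: adjacent terms cancel.
= 1/1 - 1/238
= 1 - 1/238 = 237/238

Sum = 237/238


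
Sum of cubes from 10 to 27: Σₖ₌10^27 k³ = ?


Σₖ₌10^27 k³ = [27·28/2]² − [9·10/2]²
= 142884 − 2025 = 140859

Σk³ = 140859


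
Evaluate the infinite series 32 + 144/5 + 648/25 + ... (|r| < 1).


S∞ = a₁/(1-r) = 32/(1 - 9/10)
= 32/(1/10)
= 320

S∞ = 320


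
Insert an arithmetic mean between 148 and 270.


AM = (148 + 270)/2 = 418/2 = 209

AM = 209


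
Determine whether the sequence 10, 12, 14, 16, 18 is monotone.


Differences: 2, 2, 2, 2
All differences > 0 → strictly INCREASING

Monotonically increasing


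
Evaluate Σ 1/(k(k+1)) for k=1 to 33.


1/(k(k+1)) = 1/k - 1/(k+1) (partial fractions)
Telescoping: Σ = 1 - 1/34 = 33/34

Sum = 33/34


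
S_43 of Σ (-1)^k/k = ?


S = -1 + 1/2 - 1/3 + 1/4 - 1/5 + 1/6 - 1/7 + 1/8 ± ...
= -0.7046
(Full series converges to -ln(2) ≈ -0.6931)

S_43 = -0.7046


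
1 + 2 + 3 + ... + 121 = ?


n(n+1)/2 = 121×122/2 = 14762/2 = 7381

Σk = 7381


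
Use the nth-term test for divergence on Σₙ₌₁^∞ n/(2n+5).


lim(n→∞) n/(2n+5) = 1/2 = 1/2  (divide numerator and denominator by n)
lim aₙ = 1/2 ≠ 0 → series DIVERGES

Diverges (lim aₙ = 1/2 ≠ 0)


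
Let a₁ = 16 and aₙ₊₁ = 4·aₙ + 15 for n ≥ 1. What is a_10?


Computing step by step:
a_1 = 16
a_2 = 79
a_3 = 331
a_4 = 1339
a_5 = 5371
a_6 = 21499
a_7 = 86011
a_8 = 344059
a_9 = 1376251
a_10 = 5505019


a_10 = 5505019


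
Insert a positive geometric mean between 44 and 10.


GM = √(44×10) = √440 = 20.9762

GM = 20.9762


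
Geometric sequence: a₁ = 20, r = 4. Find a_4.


aₙ = a₁·r^(n-1)
= 20×4^3
= 20×64
= 1280

a_4 = 1280


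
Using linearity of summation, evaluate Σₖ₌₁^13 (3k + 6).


Σ(3k+6) = 3·Σk + 6·n
= 3·91 + 6·13
= 273 + 78 = 351

Σ = 351


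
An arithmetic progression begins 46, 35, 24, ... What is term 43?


aₙ = a₁ + (n-1)d
= 46 + (43-1)×-11
= 46 - 462
= -416

a_43 = -416


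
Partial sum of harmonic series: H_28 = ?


H_28 = 1/1 + 1/2 + 1/3 + ... + 1/28
= 315404588903/80313433200
≈ 3.9272

H_28 = 315404588903/80313433200 ≈ 3.9272
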